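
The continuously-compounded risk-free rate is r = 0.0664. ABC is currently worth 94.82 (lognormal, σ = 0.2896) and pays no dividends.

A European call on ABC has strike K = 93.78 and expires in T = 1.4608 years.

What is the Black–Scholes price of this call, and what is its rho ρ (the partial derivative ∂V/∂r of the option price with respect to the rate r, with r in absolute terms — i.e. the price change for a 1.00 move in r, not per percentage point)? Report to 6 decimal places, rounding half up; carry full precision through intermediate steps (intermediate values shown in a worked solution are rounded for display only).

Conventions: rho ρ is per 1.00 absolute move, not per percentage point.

price = 17.937207
ρ = 68.772735

σ√T = 0.2896·√1.4608 = 0.350021
d₁ = (ln(S/K) + (r+σ²/2)T) / (σ√T) = (ln(94.82/93.78) + (0.0664+0.2896²/2)·1.4608) / 0.350021 = (0.011029 + 0.158254) / 0.350021 = 0.483637
d₂ = d₁ − σ√T = 0.483637 − 0.350021 = 0.133616
e^{−rT} = 0.907559
N(d₁) = 0.685678,  N(d₂) = 0.553147
Call price V = S·N(d₁) − K·e^{−rT}·N(d₂) = 65.016023 − 47.078817 = 17.937207
ρ = K·T·e^{−rT}·N(d₂) = 68.772735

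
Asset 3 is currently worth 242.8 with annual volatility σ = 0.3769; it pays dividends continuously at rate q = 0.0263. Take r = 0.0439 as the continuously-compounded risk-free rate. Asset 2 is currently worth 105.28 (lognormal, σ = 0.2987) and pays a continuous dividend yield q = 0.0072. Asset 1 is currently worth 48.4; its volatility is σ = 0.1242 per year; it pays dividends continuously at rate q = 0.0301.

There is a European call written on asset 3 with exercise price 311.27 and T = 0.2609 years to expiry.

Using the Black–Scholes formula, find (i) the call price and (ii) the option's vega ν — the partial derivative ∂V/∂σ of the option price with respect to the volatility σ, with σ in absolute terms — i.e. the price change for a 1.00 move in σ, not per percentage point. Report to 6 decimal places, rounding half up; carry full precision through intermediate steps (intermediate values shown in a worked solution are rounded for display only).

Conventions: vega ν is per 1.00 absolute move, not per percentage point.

price = 2.554311
ν = 24.774769

σ√T = 0.3769·√0.2609 = 0.192514
d₁ = (ln(S/K) + (r−q+σ²/2)T) / (σ√T) = (ln(242.8/311.27) + (0.0439−0.0263+0.3769²/2)·0.2609) / 0.192514 = (-0.248423 + 0.023123) / 0.192514 = -1.170302
d₂ = d₁ − σ√T = -1.170302 − 0.192514 = -1.362816
e^{−rT} = 0.988612
e^{−qT} = 0.993162
N(d₁) = 0.120940,  N(d₂) = 0.086470
Call price V = S·e^{−qT}·N(d₁) − K·e^{−rT}·N(d₂) = 29.163382 − 26.609072 = 2.554311
φ(d₁) = (1/√(2π))·e^{−d₁²/2} = 0.201143
ν = S·e^{−qT}·φ(d₁)·√T = 24.774769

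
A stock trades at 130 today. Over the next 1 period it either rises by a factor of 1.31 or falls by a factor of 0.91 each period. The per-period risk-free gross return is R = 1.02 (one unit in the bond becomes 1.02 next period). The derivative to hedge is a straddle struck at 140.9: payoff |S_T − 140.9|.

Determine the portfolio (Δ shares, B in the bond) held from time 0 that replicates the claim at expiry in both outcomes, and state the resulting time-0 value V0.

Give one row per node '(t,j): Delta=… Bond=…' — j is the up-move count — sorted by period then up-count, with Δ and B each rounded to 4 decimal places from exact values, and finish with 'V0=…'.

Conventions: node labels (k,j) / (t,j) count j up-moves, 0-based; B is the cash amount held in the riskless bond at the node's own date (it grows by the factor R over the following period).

(0,0): Delta=0.1308 Bond=6.9902
V0=23.9902

The replicating-portfolio and risk-neutral prices coincide; use p* = (1.02−0.91)/(1.31−0.91) = 0.2750 for the latter.
Payoffs at expiry: V(1,0)=22.6000, V(1,1)=29.4000
(0,0): S=130.0000. Δ = (V_up−V_dn)/(S_up−S_dn) = (29.4000−22.6000)/(170.3000−118.3000) = 0.1308. V = [p*·29.4000 + (1−p*)·22.6000]/1.02 = 23.9902. B = V − Δ·S = 6.9902.
Verification: the root portfolio costs Δ(0,0)·S0 + B(0,0) = 23.9902, matching V0.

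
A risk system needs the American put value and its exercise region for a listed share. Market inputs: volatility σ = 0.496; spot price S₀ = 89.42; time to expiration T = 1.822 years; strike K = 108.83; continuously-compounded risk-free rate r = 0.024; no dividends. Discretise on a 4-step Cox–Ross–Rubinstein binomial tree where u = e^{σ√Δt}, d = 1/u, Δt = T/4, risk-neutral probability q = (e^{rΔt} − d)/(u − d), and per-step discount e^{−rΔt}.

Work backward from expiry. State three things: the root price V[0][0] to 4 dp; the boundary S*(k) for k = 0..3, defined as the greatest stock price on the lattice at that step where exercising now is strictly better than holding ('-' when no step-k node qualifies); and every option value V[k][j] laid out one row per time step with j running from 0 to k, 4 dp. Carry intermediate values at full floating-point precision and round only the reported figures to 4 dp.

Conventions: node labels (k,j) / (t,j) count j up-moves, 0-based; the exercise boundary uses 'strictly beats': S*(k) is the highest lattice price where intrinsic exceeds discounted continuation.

price = 35.2586
boundary = - - 45.7795 63.9813
tree:
35.2586
48.1204 19.3249
63.0505 29.8067 6.1008
76.0741 44.8487 10.8820 0.0000
85.3927 63.0505 19.4100 0.0000 0.0000

Δt=0.45550, u=1.39760, d=0.71551, q=0.43320, disc=e^(-rΔt)=0.98913
k=4 terminal: V=max(K-S,0) → 85.3927 63.0505 19.4100 0.0000 0.0000
k=3: j=0 S=32.7559 intr=76.0741 cont=74.8909 V=76.0741[EX]; j=1 S=63.9813 intr=44.8487 cont=43.6655 V=44.8487[EX]; j=2 S=124.9731 intr=0.0000 cont=10.8820 V=10.8820[hold]; j=3 S=244.1070 intr=0.0000 cont=0.0000 V=0.0000[hold]  S*(3)=63.9813
k=2: j=0 S=45.7795 intr=63.0505 cont=61.8673 V=63.0505[EX]; j=1 S=89.4200 intr=19.4100 cont=29.8067 V=29.8067[hold]; j=2 S=174.6620 intr=0.0000 cont=6.1008 V=6.1008[hold]  S*(2)=45.7795
k=1: j=0 S=63.9813 intr=44.8487 cont=48.1204 V=48.1204[hold]; j=1 S=124.9731 intr=0.0000 cont=19.3249 V=19.3249[hold]  S*(1)=-
k=0: j=0 S=89.4200 intr=19.4100 cont=35.2586 V=35.2586[hold]  S*(0)=-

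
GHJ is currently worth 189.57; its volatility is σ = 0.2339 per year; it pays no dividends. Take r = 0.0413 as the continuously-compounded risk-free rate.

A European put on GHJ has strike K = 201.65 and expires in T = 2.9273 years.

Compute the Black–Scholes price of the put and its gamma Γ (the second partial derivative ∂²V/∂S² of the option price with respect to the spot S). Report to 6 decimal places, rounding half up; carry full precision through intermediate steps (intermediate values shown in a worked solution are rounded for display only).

σ√T = 0.2339·√2.9273 = 0.400188
d₁ = (ln(S/K) + (r+σ²/2)T) / (σ√T) = (ln(189.57/201.65) + (0.0413+0.2339²/2)·2.9273) / 0.400188 = (-0.061775 + 0.200973) / 0.400188 = 0.347830
d₂ = d₁ − σ√T = 0.347830 − 0.400188 = -0.052357
e^{−rT} = 0.886125
N(−d₁) = 0.363984,  N(−d₂) = 0.520878
Put price V = K·e^{−rT}·N(−d₂) − S·N(−d₁) = 93.074172 − 69.000410 = 24.073763
φ(d₁) = (1/√(2π))·e^{−d₁²/2} = 0.375525
Γ = φ(d₁) / (S·σ·√T) = 0.004950

price = 24.073763
Γ = 0.004950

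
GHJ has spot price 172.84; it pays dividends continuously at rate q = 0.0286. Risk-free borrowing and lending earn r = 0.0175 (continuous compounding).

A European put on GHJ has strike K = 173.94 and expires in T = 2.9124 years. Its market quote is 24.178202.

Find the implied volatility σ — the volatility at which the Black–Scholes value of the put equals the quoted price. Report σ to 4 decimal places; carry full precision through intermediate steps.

sigma = 0.1901

At σ = 0.1901 the Black–Scholes value reproduces the quote:
σ√T = 0.1901·√2.9124 = 0.324420
d₁ = (ln(S/K) + (r−q+σ²/2)T) / (σ√T) = (ln(172.84/173.94) + (0.0175−0.0286+0.1901²/2)·2.9124) / 0.324420 = (-0.006344 + 0.020297) / 0.324420 = 0.043007
d₂ = d₁ − σ√T = 0.043007 − 0.324420 = -0.281413
e^{−rT} = 0.950310
e^{−qT} = 0.920080
N(−d₁) = 0.482848,  N(−d₂) = 0.610803
V = K·e^{−rT}·N(−d₂) − S·e^{−qT}·N(−d₁) = 100.963869 − 76.785667 = 24.178202 (matching the quote); vega is positive throughout, so no other σ reproduces this price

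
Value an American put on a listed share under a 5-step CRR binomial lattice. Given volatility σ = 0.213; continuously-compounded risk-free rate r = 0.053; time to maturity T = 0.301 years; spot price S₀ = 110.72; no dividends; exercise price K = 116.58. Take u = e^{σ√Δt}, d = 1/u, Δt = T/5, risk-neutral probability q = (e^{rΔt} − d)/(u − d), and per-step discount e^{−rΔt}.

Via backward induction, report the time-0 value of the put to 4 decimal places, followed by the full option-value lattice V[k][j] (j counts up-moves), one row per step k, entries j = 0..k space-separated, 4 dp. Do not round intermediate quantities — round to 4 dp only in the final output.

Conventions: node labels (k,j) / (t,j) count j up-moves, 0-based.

price = 7.7237
tree:
7.7237
11.7061 4.0583
16.8484 6.9839 1.3556
21.9266 11.4977 2.8185 0.0000
26.7463 16.8484 5.8600 0.0000 0.0000
31.3205 21.9266 11.4977 0.0000 0.0000 0.0000

Δt=0.06020, u=1.05365, d=0.94908, q=0.51750, disc=e^(-rΔt)=0.99681
k=5 terminal: V=max(K-S,0) → 31.3205 21.9266 11.4977 0.0000 0.0000 0.0000
k=4: j=0 S=89.8337 intr=26.7463 cont=26.3749 V=26.7463[EX]; j=1 S=99.7316 intr=16.8484 cont=16.4770 V=16.8484[EX]; j=2 S=110.7200 intr=5.8600 cont=5.5300 V=5.8600[EX]; j=3 S=122.9191 intr=0.0000 cont=0.0000 V=0.0000[hold]; j=4 S=136.4623 intr=0.0000 cont=0.0000 V=0.0000[hold]
k=3: j=0 S=94.6534 intr=21.9266 cont=21.5553 V=21.9266[EX]; j=1 S=105.0823 intr=11.4977 cont=11.1264 V=11.4977[EX]; j=2 S=116.6602 intr=0.0000 cont=2.8185 V=2.8185[hold]; j=3 S=129.5138 intr=0.0000 cont=0.0000 V=0.0000[hold]
k=2: j=0 S=99.7316 intr=16.8484 cont=16.4770 V=16.8484[EX]; j=1 S=110.7200 intr=5.8600 cont=6.9839 V=6.9839[hold]; j=2 S=122.9191 intr=0.0000 cont=1.3556 V=1.3556[hold]
k=1: j=0 S=105.0823 intr=11.4977 cont=11.7061 V=11.7061[hold]; j=1 S=116.6602 intr=0.0000 cont=4.0583 V=4.0583[hold]
k=0: j=0 S=110.7200 intr=5.8600 cont=7.7237 V=7.7237[hold]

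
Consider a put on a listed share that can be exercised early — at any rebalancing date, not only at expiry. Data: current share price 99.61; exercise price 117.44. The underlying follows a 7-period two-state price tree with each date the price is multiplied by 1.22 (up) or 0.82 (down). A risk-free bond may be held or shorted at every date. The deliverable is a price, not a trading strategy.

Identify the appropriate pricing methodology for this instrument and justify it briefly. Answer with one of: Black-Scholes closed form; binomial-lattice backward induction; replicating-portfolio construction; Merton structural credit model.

framework: binomial-lattice backward induction

Key observation: an American put (K = 117.44, S₀ = 99.61) on a 7-date tree has no closed form — the optimal stopping decision is embedded and must be resolved recursively from expiry.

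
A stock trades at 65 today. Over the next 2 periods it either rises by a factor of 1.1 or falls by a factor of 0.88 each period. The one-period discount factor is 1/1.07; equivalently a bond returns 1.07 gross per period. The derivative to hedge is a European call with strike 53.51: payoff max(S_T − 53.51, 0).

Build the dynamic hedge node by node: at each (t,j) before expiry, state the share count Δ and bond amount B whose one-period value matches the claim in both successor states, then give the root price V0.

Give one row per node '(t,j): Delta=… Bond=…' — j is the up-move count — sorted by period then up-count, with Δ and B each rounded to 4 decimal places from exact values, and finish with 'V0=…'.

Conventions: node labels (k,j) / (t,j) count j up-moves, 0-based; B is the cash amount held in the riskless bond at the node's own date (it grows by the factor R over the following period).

(0,0): Delta=0.9717 Bond=-44.8475
(1,0): Delta=0.7478 Bond=-35.1776
(1,1): Delta=1.0000 Bond=-50.0093
V0=18.3138

Arbitrage-free pricing uses the up-move probability p* = (R−d)/(u−d) = 0.8636, discounting each step at R = 1.07.
Expiry values: V(2,0)=0.0000, V(2,1)=9.4100, V(2,2)=25.1400
(1,0): S=57.2000. Δ = (V_up−V_dn)/(S_up−S_dn) = (9.4100−0.0000)/(62.9200−50.3360) = 0.7478. V = [p*·9.4100 + (1−p*)·0.0000]/1.07 = 7.5952. B = V − Δ·S = -35.1776.
(1,1): S=71.5000. Δ = (V_up−V_dn)/(S_up−S_dn) = (25.1400−9.4100)/(78.6500−62.9200) = 1.0000. V = [p*·25.1400 + (1−p*)·9.4100]/1.07 = 21.4907. B = V − Δ·S = -50.0093.
(0,0): S=65.0000. Δ = (V_up−V_dn)/(S_up−S_dn) = (21.4907−7.5952)/(71.5000−57.2000) = 0.9717. V = [p*·21.4907 + (1−p*)·7.5952]/1.07 = 18.3138. B = V − Δ·S = -44.8475.
Verification: the root portfolio costs Δ(0,0)·S0 + B(0,0) = 18.3138, matching V0.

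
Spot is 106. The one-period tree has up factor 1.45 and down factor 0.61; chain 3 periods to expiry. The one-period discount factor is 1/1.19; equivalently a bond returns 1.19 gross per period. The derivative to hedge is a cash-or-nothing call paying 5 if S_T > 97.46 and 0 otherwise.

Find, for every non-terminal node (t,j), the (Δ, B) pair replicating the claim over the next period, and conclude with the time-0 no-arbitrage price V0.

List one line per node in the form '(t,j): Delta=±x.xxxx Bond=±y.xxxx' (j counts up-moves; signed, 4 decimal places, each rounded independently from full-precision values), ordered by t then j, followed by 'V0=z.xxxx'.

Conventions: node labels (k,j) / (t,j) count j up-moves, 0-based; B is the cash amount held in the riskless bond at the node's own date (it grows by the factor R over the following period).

(0,0): Delta=0.0169 Bond=0.4936
(1,0): Delta=0.0534 Bond=-1.7704
(1,1): Delta=0.0101 Bond=1.6443
(2,0): Delta=0.0000 Bond=0.0000
(2,1): Delta=0.0635 Bond=-3.0512
(2,2): Delta=0.0000 Bond=4.2017
V0=2.2903

Risk-neutral probability p* = (R−d)/(u−d) = (1.19−0.61)/(1.45−0.61) = 0.6905.
Expiry values: V(3,0)=0.0000, V(3,1)=0.0000, V(3,2)=5.0000, V(3,3)=5.0000
  t=2,j=0: stock 39.4426 → up 57.1918 (V=0.0000), down 24.0600 (V=0.0000). Price 0.0000; hedge Δ=0.0000, bond B=0.0000.
  t=2,j=1: stock 93.7570 → up 135.9476 (V=5.0000), down 57.1918 (V=0.0000). Price 2.9012; hedge Δ=0.0635, bond B=-3.0512.
  t=2,j=2: stock 222.8650 → up 323.1542 (V=5.0000), down 135.9477 (V=5.0000). Price 4.2017; hedge Δ=0.0000, bond B=4.2017.
  t=1,j=0: stock 64.6600 → up 93.7570 (V=2.9012), down 39.4426 (V=0.0000). Price 1.6833; hedge Δ=0.0534, bond B=-1.7704.
  t=1,j=1: stock 153.7000 → up 222.8650 (V=4.2017), down 93.7570 (V=2.9012). Price 3.1926; hedge Δ=0.0101, bond B=1.6443.
  t=0,j=0: stock 106.0000 → up 153.7000 (V=3.1926), down 64.6600 (V=1.6833). Price 2.2903; hedge Δ=0.0169, bond B=0.4936.
As a check, the time-0 holding Δ(0,0)·S0 + B(0,0) comes to 2.2903 — exactly V0.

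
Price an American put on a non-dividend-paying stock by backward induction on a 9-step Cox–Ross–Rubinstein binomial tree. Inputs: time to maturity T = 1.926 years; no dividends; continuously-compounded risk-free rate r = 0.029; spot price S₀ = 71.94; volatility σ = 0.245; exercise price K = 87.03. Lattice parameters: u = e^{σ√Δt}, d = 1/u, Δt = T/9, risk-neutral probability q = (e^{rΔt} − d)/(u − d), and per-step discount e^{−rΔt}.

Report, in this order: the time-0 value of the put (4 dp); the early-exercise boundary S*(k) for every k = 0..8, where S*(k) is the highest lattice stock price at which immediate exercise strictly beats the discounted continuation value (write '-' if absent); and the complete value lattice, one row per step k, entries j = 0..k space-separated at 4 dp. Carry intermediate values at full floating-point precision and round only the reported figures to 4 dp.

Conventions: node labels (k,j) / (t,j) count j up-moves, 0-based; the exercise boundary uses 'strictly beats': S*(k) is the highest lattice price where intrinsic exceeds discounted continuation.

price = 17.7864
boundary = - - 57.3491 51.2041 57.3491 64.2316 57.3491 64.2316 71.9400
tree:
17.7864
23.3085 12.4661
29.6809 17.2040 7.8667
35.8259 22.9976 11.6041 4.2139
41.3124 29.6809 16.5770 6.7580 1.7133
46.2111 35.8259 22.7984 10.5400 3.0466 0.3965
50.5848 41.3124 29.6809 15.8658 5.3266 0.7965 0.0000
54.4900 46.2111 35.8259 22.7984 9.1060 1.6000 0.0000 0.0000
57.9766 50.5848 41.3124 29.6809 15.0900 3.2140 0.0000 0.0000 0.0000
61.0897 54.4900 46.2111 35.8259 22.7984 6.4565 0.0000 0.0000 0.0000 0.0000

params: Δt=0.21400 u=1.12001 d=0.89285 q=0.49910 e^(-rΔt)=0.99381
t_9 payoffs: 61.0897 54.4900 46.2111 35.8259 22.7984 6.4565 0.0000 0.0000 0.0000 0.0000
t_8: node(8,0) S=29.0534 payoff=57.9766 vs cont=57.4382 → 57.9766 [stop]  node(8,1) S=36.4452 payoff=50.5848 vs cont=50.0464 → 50.5848 [stop]  node(8,2) S=45.7176 payoff=41.3124 vs cont=40.7740 → 41.3124 [stop]  node(8,3) S=57.3491 payoff=29.6809 vs cont=29.1424 → 29.6809 [stop]  node(8,4) S=71.9400 payoff=15.0900 vs cont=14.5516 → 15.0900 [stop]  node(8,5) S=90.2431 payoff=0.0000 vs cont=3.2140 → 3.2140 [wait]  node(8,6) S=113.2029 payoff=0.0000 vs cont=0.0000 → 0.0000 [wait]  node(8,7) S=142.0042 payoff=0.0000 vs cont=0.0000 → 0.0000 [wait]  node(8,8) S=178.1331 payoff=0.0000 vs cont=0.0000 → 0.0000 [wait]  ⇒ S*(8)=71.9400
t_7: node(7,0) S=32.5400 payoff=54.4900 vs cont=53.9515 → 54.4900 [stop]  node(7,1) S=40.8189 payoff=46.2111 vs cont=45.6726 → 46.2111 [stop]  node(7,2) S=51.2041 payoff=35.8259 vs cont=35.2874 → 35.8259 [stop]  node(7,3) S=64.2316 payoff=22.7984 vs cont=22.2600 → 22.7984 [stop]  node(7,4) S=80.5735 payoff=6.4565 vs cont=9.1060 → 9.1060 [wait]  node(7,5) S=101.0731 payoff=0.0000 vs cont=1.6000 → 1.6000 [wait]  node(7,6) S=126.7883 payoff=0.0000 vs cont=0.0000 → 0.0000 [wait]  node(7,7) S=159.0460 payoff=0.0000 vs cont=0.0000 → 0.0000 [wait]  ⇒ S*(7)=64.2316
t_6: node(6,0) S=36.4452 payoff=50.5848 vs cont=50.0464 → 50.5848 [stop]  node(6,1) S=45.7176 payoff=41.3124 vs cont=40.7740 → 41.3124 [stop]  node(6,2) S=57.3491 payoff=29.6809 vs cont=29.1424 → 29.6809 [stop]  node(6,3) S=71.9400 payoff=15.0900 vs cont=15.8658 → 15.8658 [wait]  node(6,4) S=90.2431 payoff=0.0000 vs cont=5.3266 → 5.3266 [wait]  node(6,5) S=113.2029 payoff=0.0000 vs cont=0.7965 → 0.7965 [wait]  node(6,6) S=142.0042 payoff=0.0000 vs cont=0.0000 → 0.0000 [wait]  ⇒ S*(6)=57.3491
t_5: node(5,0) S=40.8189 payoff=46.2111 vs cont=45.6726 → 46.2111 [stop]  node(5,1) S=51.2041 payoff=35.8259 vs cont=35.2874 → 35.8259 [stop]  node(5,2) S=64.2316 payoff=22.7984 vs cont=22.6448 → 22.7984 [stop]  node(5,3) S=80.5735 payoff=6.4565 vs cont=10.5400 → 10.5400 [wait]  node(5,4) S=101.0731 payoff=0.0000 vs cont=3.0466 → 3.0466 [wait]  node(5,5) S=126.7883 payoff=0.0000 vs cont=0.3965 → 0.3965 [wait]  ⇒ S*(5)=64.2316
t_4: node(4,0) S=45.7176 payoff=41.3124 vs cont=40.7740 → 41.3124 [stop]  node(4,1) S=57.3491 payoff=29.6809 vs cont=29.1424 → 29.6809 [stop]  node(4,2) S=71.9400 payoff=15.0900 vs cont=16.5770 → 16.5770 [wait]  node(4,3) S=90.2431 payoff=0.0000 vs cont=6.7580 → 6.7580 [wait]  node(4,4) S=113.2029 payoff=0.0000 vs cont=1.7133 → 1.7133 [wait]  ⇒ S*(4)=57.3491
t_3: node(3,0) S=51.2041 payoff=35.8259 vs cont=35.2874 → 35.8259 [stop]  node(3,1) S=64.2316 payoff=22.7984 vs cont=22.9976 → 22.9976 [wait]  node(3,2) S=80.5735 payoff=6.4565 vs cont=11.6041 → 11.6041 [wait]  node(3,3) S=101.0731 payoff=0.0000 vs cont=4.2139 → 4.2139 [wait]  ⇒ S*(3)=51.2041
t_2: node(2,0) S=57.3491 payoff=29.6809 vs cont=29.2412 → 29.6809 [stop]  node(2,1) S=71.9400 payoff=15.0900 vs cont=17.2040 → 17.2040 [wait]  node(2,2) S=90.2431 payoff=0.0000 vs cont=7.8667 → 7.8667 [wait]  ⇒ S*(2)=57.3491
t_1: node(1,0) S=64.2316 payoff=22.7984 vs cont=23.3085 → 23.3085 [wait]  node(1,1) S=80.5735 payoff=6.4565 vs cont=12.4661 → 12.4661 [wait]  ⇒ S*(1)=-
t_0: node(0,0) S=71.9400 payoff=15.0900 vs cont=17.7864 → 17.7864 [wait]  ⇒ S*(0)=-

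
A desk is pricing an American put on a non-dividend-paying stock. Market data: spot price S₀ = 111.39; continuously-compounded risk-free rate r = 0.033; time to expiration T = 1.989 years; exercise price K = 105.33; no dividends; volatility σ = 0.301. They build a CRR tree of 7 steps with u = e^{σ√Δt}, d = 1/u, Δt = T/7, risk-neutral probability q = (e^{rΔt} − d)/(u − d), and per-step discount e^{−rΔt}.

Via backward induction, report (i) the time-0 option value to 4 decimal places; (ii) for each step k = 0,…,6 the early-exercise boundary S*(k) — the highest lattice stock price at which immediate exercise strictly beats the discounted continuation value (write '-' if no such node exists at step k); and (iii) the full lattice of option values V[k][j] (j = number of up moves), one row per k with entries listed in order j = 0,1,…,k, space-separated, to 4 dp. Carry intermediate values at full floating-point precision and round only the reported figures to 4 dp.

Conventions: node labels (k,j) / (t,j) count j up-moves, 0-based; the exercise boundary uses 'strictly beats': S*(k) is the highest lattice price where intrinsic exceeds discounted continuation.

price = 13.0886
boundary = - - - 68.8337 58.6299 68.8337 80.8133
tree:
13.0886
19.0473 7.1190
26.8603 11.2564 2.9361
36.4963 17.3162 5.1459 0.6853
46.7001 25.7229 8.8720 1.3543 0.0000
55.3913 36.4963 14.9694 2.6764 0.0000 0.0000
62.7941 46.7001 24.5167 5.2891 0.0000 0.0000 0.0000
69.0995 55.3913 36.4963 10.4522 0.0000 0.0000 0.0000 0.0000

Δt=0.28414, u=1.17404, d=0.85176, q=0.48921, disc=e^(-rΔt)=0.99067
k=7 terminal: V=max(K-S,0) → 69.0995 55.3913 36.4963 10.4522 0.0000 0.0000 0.0000 0.0000
k=6: j=0 S=42.5359 intr=62.7941 cont=61.8111 V=62.7941[EX]; j=1 S=58.6299 intr=46.7001 cont=45.7171 V=46.7001[EX]; j=2 S=80.8133 intr=24.5167 cont=23.5337 V=24.5167[EX]; j=3 S=111.3900 intr=0.0000 cont=5.2891 V=5.2891[hold]; j=4 S=153.5358 intr=0.0000 cont=0.0000 V=0.0000[hold]; j=5 S=211.6281 intr=0.0000 cont=0.0000 V=0.0000[hold]; j=6 S=291.7003 intr=0.0000 cont=0.0000 V=0.0000[hold]  S*(6)=80.8133
k=5: j=0 S=49.9387 intr=55.3913 cont=54.4083 V=55.3913[EX]; j=1 S=68.8337 intr=36.4963 cont=35.5133 V=36.4963[EX]; j=2 S=94.8778 intr=10.4522 cont=14.9694 V=14.9694[hold]; j=3 S=130.7760 intr=0.0000 cont=2.6764 V=2.6764[hold]; j=4 S=180.2567 intr=0.0000 cont=0.0000 V=0.0000[hold]; j=5 S=248.4592 intr=0.0000 cont=0.0000 V=0.0000[hold]  S*(5)=68.8337
k=4: j=0 S=58.6299 intr=46.7001 cont=45.7171 V=46.7001[EX]; j=1 S=80.8133 intr=24.5167 cont=25.7229 V=25.7229[hold]; j=2 S=111.3900 intr=0.0000 cont=8.8720 V=8.8720[hold]; j=3 S=153.5358 intr=0.0000 cont=1.3543 V=1.3543[hold]; j=4 S=211.6281 intr=0.0000 cont=0.0000 V=0.0000[hold]  S*(4)=58.6299
k=3: j=0 S=68.8337 intr=36.4963 cont=36.0979 V=36.4963[EX]; j=1 S=94.8778 intr=10.4522 cont=17.3162 V=17.3162[hold]; j=2 S=130.7760 intr=0.0000 cont=5.1459 V=5.1459[hold]; j=3 S=180.2567 intr=0.0000 cont=0.6853 V=0.6853[hold]  S*(3)=68.8337
k=2: j=0 S=80.8133 intr=24.5167 cont=26.8603 V=26.8603[hold]; j=1 S=111.3900 intr=0.0000 cont=11.2564 V=11.2564[hold]; j=2 S=153.5358 intr=0.0000 cont=2.9361 V=2.9361[hold]  S*(2)=-
k=1: j=0 S=94.8778 intr=10.4522 cont=19.0473 V=19.0473[hold]; j=1 S=130.7760 intr=0.0000 cont=7.1190 V=7.1190[hold]  S*(1)=-
k=0: j=0 S=111.3900 intr=0.0000 cont=13.0886 V=13.0886[hold]  S*(0)=-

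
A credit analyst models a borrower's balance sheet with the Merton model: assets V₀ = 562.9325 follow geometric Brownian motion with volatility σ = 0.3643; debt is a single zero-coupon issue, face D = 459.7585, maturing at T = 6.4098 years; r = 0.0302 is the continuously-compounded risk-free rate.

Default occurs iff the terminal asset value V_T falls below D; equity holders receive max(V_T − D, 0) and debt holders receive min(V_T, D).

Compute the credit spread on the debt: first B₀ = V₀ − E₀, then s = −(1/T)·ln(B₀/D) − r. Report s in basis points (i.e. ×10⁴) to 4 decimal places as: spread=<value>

spread=418.7808

Apply the equity-as-call identities (strike 459.7585, horizon 6.4098 years):
d₁ = [ln(V₀/D) + (r + σ²/2)T] / (σ√T)
   = [ln(562.9325/459.7585) + (0.0302 + 0.5·0.3643²)·6.4098] / (0.3643·√6.4098)
   = [0.202458 + 0.618913] / 0.922320 = 0.890549
d₂ = d₁ − σ√T = 0.890549 − 0.922320 = -0.031770
N(d₁) = 0.813414,  N(d₂) = 0.487328,  e^(−rT) = 0.824007
E₀ = V₀·N(d₁) − D·e^(−rT)·N(d₂)
   = 562.9325·0.813414 − 459.7585·0.824007·0.487328 = 273.276141
B₀ = V₀ − E₀ = 562.9325 − 273.276141 = 289.656359
spread = −(1/T)·ln(B₀/D) − r = −(1/6.4098)·ln(289.656359/459.7585) − 0.0302 = 0.04187808
in basis points: 0.04187808 × 10⁴ = 418.7808 bp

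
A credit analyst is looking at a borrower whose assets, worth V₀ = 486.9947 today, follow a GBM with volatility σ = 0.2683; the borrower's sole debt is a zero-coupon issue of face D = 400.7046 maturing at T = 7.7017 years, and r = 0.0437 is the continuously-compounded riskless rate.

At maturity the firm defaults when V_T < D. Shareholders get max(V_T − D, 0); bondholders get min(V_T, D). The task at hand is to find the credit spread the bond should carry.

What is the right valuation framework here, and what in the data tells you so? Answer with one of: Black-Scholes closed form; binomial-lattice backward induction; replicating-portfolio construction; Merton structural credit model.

Key observation: a levered firm with one bullet debt due at 7.7017 years is the canonical structural-credit setup: equity is a call on the firm's assets struck at the face value.

framework: Merton structural credit model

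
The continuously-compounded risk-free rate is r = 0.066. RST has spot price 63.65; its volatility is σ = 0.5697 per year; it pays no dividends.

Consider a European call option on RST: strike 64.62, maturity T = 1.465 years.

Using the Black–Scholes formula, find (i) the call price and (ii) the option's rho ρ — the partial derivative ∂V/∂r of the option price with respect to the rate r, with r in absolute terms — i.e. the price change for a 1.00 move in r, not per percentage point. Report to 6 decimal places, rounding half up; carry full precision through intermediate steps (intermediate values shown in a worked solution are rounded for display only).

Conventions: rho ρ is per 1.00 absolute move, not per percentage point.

σ√T = 0.5697·√1.465 = 0.689549
d₁ = (ln(S/K) + (r+σ²/2)T) / (σ√T) = (ln(63.65/64.62) + (0.066+0.5697²/2)·1.465) / 0.689549 = (-0.015125 + 0.334429) / 0.689549 = 0.463062
d₂ = d₁ − σ√T = 0.463062 − 0.689549 = -0.226486
e^{−rT} = 0.907837
N(d₁) = 0.678340,  N(d₂) = 0.410412
Call price V = S·N(d₁) − K·e^{−rT}·N(d₂) = 43.176353 − 24.076570 = 19.099784
ρ = K·T·e^{−rT}·N(d₂) = 35.272175

price = 19.099784
ρ = 35.272175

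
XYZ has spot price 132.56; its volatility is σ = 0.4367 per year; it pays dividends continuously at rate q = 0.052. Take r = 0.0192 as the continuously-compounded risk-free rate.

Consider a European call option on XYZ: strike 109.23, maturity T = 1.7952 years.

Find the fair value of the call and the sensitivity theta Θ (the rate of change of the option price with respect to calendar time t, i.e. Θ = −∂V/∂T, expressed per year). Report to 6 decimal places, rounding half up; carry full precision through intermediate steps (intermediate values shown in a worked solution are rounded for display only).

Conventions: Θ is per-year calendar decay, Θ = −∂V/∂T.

σ√T = 0.4367·√1.7952 = 0.585113
d₁ = (ln(S/K) + (r−q+σ²/2)T) / (σ√T) = (ln(132.56/109.23) + (0.0192−0.052+0.4367²/2)·1.7952) / 0.585113 = (0.193580 + 0.112296) / 0.585113 = 0.522763
d₂ = d₁ − σ√T = 0.522763 − 0.585113 = -0.062349
e^{−rT} = 0.966119
e^{−qT} = 0.910874
N(d₁) = 0.699431,  N(d₂) = 0.475142
Call price V = S·e^{−qT}·N(d₁) − K·e^{−rT}·N(d₂) = 84.453086 − 50.141397 = 34.311690
φ(d₁) = (1/√(2π))·e^{−d₁²/2} = 0.347991
Θ = −S·e^{−qT}·φ(d₁)·σ/(2√T) + q·S·e^{−qT}·N(d₁) − r·K·e^{−rT}·N(d₂) = −6.847554 + 4.391560 − 0.962715 = -3.418708

price = 34.311690
Θ = -3.418708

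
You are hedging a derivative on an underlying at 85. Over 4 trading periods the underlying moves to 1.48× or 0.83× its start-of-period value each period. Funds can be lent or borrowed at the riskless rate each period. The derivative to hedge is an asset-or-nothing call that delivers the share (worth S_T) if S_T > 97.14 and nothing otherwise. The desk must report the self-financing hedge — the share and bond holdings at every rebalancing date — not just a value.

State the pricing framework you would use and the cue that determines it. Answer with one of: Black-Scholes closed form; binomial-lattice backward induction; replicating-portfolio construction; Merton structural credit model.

framework: replicating-portfolio construction

Key observation: since the answer must list Δ and B at each node of the 1.48/0.83 lattice on 85, the replicating-portfolio method — solving the two-state system at every node — is the one that applies.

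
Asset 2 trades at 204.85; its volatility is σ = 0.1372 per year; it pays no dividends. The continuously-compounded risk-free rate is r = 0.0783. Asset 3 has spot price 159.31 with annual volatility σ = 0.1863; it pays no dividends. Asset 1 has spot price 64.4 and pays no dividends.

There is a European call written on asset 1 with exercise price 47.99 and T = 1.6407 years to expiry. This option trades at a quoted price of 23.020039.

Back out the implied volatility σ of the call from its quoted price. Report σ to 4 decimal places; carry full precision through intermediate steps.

sigma = 0.2590

At σ = 0.2590 the Black–Scholes value reproduces the quote:
σ√T = 0.259·√1.6407 = 0.331753
d₁ = (ln(S/K) + (r+σ²/2)T) / (σ√T) = (ln(64.4/47.99) + (0.0783+0.259²/2)·1.6407) / 0.331753 = (0.294121 + 0.183497) / 0.331753 = 1.439680
d₂ = d₁ − σ√T = 1.439680 − 0.331753 = 1.107928
e^{−rT} = 0.879443
N(d₁) = 0.925021,  N(d₂) = 0.866053
V = S·N(d₁) − K·e^{−rT}·N(d₂) = 59.571356 − 36.551317 = 23.020039 (equal to the quote); since ∂V/∂σ > 0 for all σ, the implied volatility is unique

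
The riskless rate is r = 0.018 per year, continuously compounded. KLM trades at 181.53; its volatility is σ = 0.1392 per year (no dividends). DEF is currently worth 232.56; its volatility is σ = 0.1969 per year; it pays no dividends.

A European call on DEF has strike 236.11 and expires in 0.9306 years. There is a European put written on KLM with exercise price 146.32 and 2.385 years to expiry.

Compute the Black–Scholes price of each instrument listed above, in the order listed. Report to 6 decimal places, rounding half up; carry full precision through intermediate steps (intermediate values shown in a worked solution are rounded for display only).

price(DEF call K=236.11) = 17.768830
price(KLM put K=146.32) = 1.905644

[DEF call K=236.11]
σ√T = 0.1969·√0.9306 = 0.189945
d₁ = (ln(S/K) + (r+σ²/2)T) / (σ√T) = (ln(232.56/236.11) + (0.018+0.1969²/2)·0.9306) / 0.189945 = (-0.015150 + 0.034790) / 0.189945 = 0.103402
d₂ = d₁ − σ√T = 0.103402 − 0.189945 = -0.086542
e^{−rT} = 0.983389
N(d₁) = 0.541178,  N(d₂) = 0.465518
price = S·N(d₁) − K·e^{−rT}·N(d₂) = 125.856410 − 108.087579 = 17.768830
[KLM put K=146.32]
σ√T = 0.1392·√2.385 = 0.214973
d₁ = (ln(S/K) + (r+σ²/2)T) / (σ√T) = (ln(181.53/146.32) + (0.018+0.1392²/2)·2.385) / 0.214973 = (0.215625 + 0.066037) / 0.214973 = 1.310220
d₂ = d₁ − σ√T = 1.310220 − 0.214973 = 1.095247
e^{−rT} = 0.957978
N(−d₁) = 0.095061,  N(−d₂) = 0.136704
price = K·e^{−rT}·N(−d₂) − S·N(−d₁) = 19.162021 − 17.256376 = 1.905644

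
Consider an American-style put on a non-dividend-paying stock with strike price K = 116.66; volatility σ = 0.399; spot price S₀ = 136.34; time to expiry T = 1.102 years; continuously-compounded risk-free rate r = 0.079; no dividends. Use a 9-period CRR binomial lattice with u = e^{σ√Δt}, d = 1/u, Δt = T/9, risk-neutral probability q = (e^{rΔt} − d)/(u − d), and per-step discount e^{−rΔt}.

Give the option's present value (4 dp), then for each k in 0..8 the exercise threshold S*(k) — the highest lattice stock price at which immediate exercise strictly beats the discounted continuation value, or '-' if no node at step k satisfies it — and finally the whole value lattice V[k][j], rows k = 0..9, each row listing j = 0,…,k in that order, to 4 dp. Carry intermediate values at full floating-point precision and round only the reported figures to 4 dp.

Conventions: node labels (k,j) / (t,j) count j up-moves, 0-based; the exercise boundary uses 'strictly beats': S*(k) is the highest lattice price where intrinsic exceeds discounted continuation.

price = 9.0353
boundary = - - - - 77.9976 67.8338 77.9976 89.6844 103.1222
tree:
9.0353
13.6157 4.6279
19.9519 7.5404 1.8036
28.2997 11.9870 3.2377 0.4037
38.6624 18.4811 5.7220 0.8150 0.0000
48.8262 27.4089 9.9073 1.6453 0.0000 0.0000
57.6656 38.6624 16.6816 3.3216 0.0000 0.0000 0.0000
65.3532 48.8262 26.9756 6.7057 0.0000 0.0000 0.0000 0.0000
72.0390 57.6656 38.6624 13.5378 0.0000 0.0000 0.0000 0.0000 0.0000
77.8535 65.3532 48.8262 26.9756 0.0000 0.0000 0.0000 0.0000 0.0000 0.0000

Δt=0.12244, u=1.14983, d=0.86969, q=0.49985, disc=e^(-rΔt)=0.99037
k=9 terminal: V=max(K-S,0) → 77.8535 65.3532 48.8262 26.9756 0.0000 0.0000 0.0000 0.0000 0.0000 0.0000
k=8: j=0 S=44.6210 intr=72.0390 cont=70.9160 V=72.0390[EX]; j=1 S=58.9944 intr=57.6656 cont=56.5426 V=57.6656[EX]; j=2 S=77.9976 intr=38.6624 cont=37.5393 V=38.6624[EX]; j=3 S=103.1222 intr=13.5378 cont=13.3620 V=13.5378[EX]; j=4 S=136.3400 intr=0.0000 cont=0.0000 V=0.0000[hold]; j=5 S=180.2579 intr=0.0000 cont=0.0000 V=0.0000[hold]; j=6 S=238.3226 intr=0.0000 cont=0.0000 V=0.0000[hold]; j=7 S=315.0911 intr=0.0000 cont=0.0000 V=0.0000[hold]; j=8 S=416.5883 intr=0.0000 cont=0.0000 V=0.0000[hold]  S*(8)=103.1222
k=7: j=0 S=51.3068 intr=65.3532 cont=64.2302 V=65.3532[EX]; j=1 S=67.8338 intr=48.8262 cont=47.7032 V=48.8262[EX]; j=2 S=89.6844 intr=26.9756 cont=25.8526 V=26.9756[EX]; j=3 S=118.5735 intr=0.0000 cont=6.7057 V=6.7057[hold]; j=4 S=156.7685 intr=0.0000 cont=0.0000 V=0.0000[hold]; j=5 S=207.2668 intr=0.0000 cont=0.0000 V=0.0000[hold]; j=6 S=274.0316 intr=0.0000 cont=0.0000 V=0.0000[hold]; j=7 S=362.3027 intr=0.0000 cont=0.0000 V=0.0000[hold]  S*(7)=89.6844
k=6: j=0 S=58.9944 intr=57.6656 cont=56.5426 V=57.6656[EX]; j=1 S=77.9976 intr=38.6624 cont=37.5393 V=38.6624[EX]; j=2 S=103.1222 intr=13.5378 cont=16.6816 V=16.6816[hold]; j=3 S=136.3400 intr=0.0000 cont=3.3216 V=3.3216[hold]; j=4 S=180.2579 intr=0.0000 cont=0.0000 V=0.0000[hold]; j=5 S=238.3226 intr=0.0000 cont=0.0000 V=0.0000[hold]; j=6 S=315.0911 intr=0.0000 cont=0.0000 V=0.0000[hold]  S*(6)=77.9976
k=5: j=0 S=67.8338 intr=48.8262 cont=47.7032 V=48.8262[EX]; j=1 S=89.6844 intr=26.9756 cont=27.4089 V=27.4089[hold]; j=2 S=118.5735 intr=0.0000 cont=9.9073 V=9.9073[hold]; j=3 S=156.7685 intr=0.0000 cont=1.6453 V=1.6453[hold]; j=4 S=207.2668 intr=0.0000 cont=0.0000 V=0.0000[hold]; j=5 S=274.0316 intr=0.0000 cont=0.0000 V=0.0000[hold]  S*(5)=67.8338
k=4: j=0 S=77.9976 intr=38.6624 cont=37.7538 V=38.6624[EX]; j=1 S=103.1222 intr=13.5378 cont=18.4811 V=18.4811[hold]; j=2 S=136.3400 intr=0.0000 cont=5.7220 V=5.7220[hold]; j=3 S=180.2579 intr=0.0000 cont=0.8150 V=0.8150[hold]; j=4 S=238.3226 intr=0.0000 cont=0.0000 V=0.0000[hold]  S*(4)=77.9976
k=3: j=0 S=89.6844 intr=26.9756 cont=28.2997 V=28.2997[hold]; j=1 S=118.5735 intr=0.0000 cont=11.9870 V=11.9870[hold]; j=2 S=156.7685 intr=0.0000 cont=3.2377 V=3.2377[hold]; j=3 S=207.2668 intr=0.0000 cont=0.4037 V=0.4037[hold]  S*(3)=-
k=2: j=0 S=103.1222 intr=13.5378 cont=19.9519 V=19.9519[hold]; j=1 S=136.3400 intr=0.0000 cont=7.5404 V=7.5404[hold]; j=2 S=180.2579 intr=0.0000 cont=1.8036 V=1.8036[hold]  S*(2)=-
k=1: j=0 S=118.5735 intr=0.0000 cont=13.6157 V=13.6157[hold]; j=1 S=156.7685 intr=0.0000 cont=4.6279 V=4.6279[hold]  S*(1)=-
k=0: j=0 S=136.3400 intr=0.0000 cont=9.0353 V=9.0353[hold]  S*(0)=-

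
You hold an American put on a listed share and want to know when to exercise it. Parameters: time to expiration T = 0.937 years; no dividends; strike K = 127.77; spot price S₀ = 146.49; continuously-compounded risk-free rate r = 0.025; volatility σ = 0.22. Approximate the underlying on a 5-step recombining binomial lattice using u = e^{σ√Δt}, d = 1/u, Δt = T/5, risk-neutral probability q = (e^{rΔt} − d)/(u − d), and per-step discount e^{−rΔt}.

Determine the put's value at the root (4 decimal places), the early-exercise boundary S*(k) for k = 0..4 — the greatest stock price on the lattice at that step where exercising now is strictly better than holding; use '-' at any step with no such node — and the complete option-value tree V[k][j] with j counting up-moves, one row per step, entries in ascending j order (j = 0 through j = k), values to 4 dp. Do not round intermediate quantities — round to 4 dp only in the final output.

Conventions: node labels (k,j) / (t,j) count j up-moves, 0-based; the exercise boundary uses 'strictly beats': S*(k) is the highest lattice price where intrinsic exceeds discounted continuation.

Δt=0.18740  u=1.09992  d=0.90916  q=0.50083  discount=0.99533
step 5 (expiry): payoffs max(K−S,0) = 36.7781 17.6859 0.0000 0.0000 0.0000 0.0000
step 4: (k=4,j=0): S=100.0838, K−S=27.6862, hold=27.0890 ⇒ V=27.6862 exercise | (k=4,j=1): S=121.0837, K−S=6.6863, hold=8.7871 ⇒ V=8.7871 continue | (k=4,j=2): S=146.4900, K−S=0.0000, hold=0.0000 ⇒ V=0.0000 continue | (k=4,j=3): S=177.2271, K−S=0.0000, hold=0.0000 ⇒ V=0.0000 continue | (k=4,j=4): S=214.4136, K−S=0.0000, hold=0.0000 ⇒ V=0.0000 continue  boundary S*=100.0838
step 3: (k=3,j=0): S=110.0841, K−S=17.6859, hold=18.1359 ⇒ V=18.1359 continue | (k=3,j=1): S=133.1824, K−S=0.0000, hold=4.3658 ⇒ V=4.3658 continue | (k=3,j=2): S=161.1273, K−S=0.0000, hold=0.0000 ⇒ V=0.0000 continue | (k=3,j=3): S=194.9356, K−S=0.0000, hold=0.0000 ⇒ V=0.0000 continue  boundary S*=-
step 2: (k=2,j=0): S=121.0837, K−S=6.6863, hold=11.1869 ⇒ V=11.1869 continue | (k=2,j=1): S=146.4900, K−S=0.0000, hold=2.1691 ⇒ V=2.1691 continue | (k=2,j=2): S=177.2271, K−S=0.0000, hold=0.0000 ⇒ V=0.0000 continue  boundary S*=-
step 1: (k=1,j=0): S=133.1824, K−S=0.0000, hold=6.6394 ⇒ V=6.6394 continue | (k=1,j=1): S=161.1273, K−S=0.0000, hold=1.0777 ⇒ V=1.0777 continue  boundary S*=-
step 0: (k=0,j=0): S=146.4900, K−S=0.0000, hold=3.8359 ⇒ V=3.8359 continue  boundary S*=-

price = 3.8359
boundary = - - - - 100.0838
tree:
3.8359
6.6394 1.0777
11.1869 2.1691 0.0000
18.1359 4.3658 0.0000 0.0000
27.6862 8.7871 0.0000 0.0000 0.0000
36.7781 17.6859 0.0000 0.0000 0.0000 0.0000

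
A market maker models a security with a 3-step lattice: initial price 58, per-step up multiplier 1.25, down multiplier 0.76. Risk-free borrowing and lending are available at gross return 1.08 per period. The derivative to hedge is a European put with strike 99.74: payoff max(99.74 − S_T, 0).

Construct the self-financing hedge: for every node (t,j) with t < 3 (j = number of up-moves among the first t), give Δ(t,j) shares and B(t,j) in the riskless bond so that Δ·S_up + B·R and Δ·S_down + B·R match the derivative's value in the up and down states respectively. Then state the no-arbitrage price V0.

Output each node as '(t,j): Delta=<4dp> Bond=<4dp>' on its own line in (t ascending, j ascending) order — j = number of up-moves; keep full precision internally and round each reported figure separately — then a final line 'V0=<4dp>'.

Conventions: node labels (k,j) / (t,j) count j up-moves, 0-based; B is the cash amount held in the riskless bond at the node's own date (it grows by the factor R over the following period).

No-arbitrage ⇒ martingale measure with p* = (R−d)/(u−d) = 0.6531.
Payoffs at expiry: V(3,0)=74.2794, V(3,1)=57.8640, V(3,2)=30.8650, V(3,3)=0.0000
(2,0): S=33.5008. Δ = (V_up−V_dn)/(S_up−S_dn) = (57.8640−74.2794)/(41.8760−25.4606) = -1.0000. V = [p*·57.8640 + (1−p*)·74.2794]/1.08 = 58.8511. B = V − Δ·S = 92.3519.
(2,1): S=55.1000. Δ = (V_up−V_dn)/(S_up−S_dn) = (30.8650−57.8640)/(68.8750−41.8760) = -1.0000. V = [p*·30.8650 + (1−p*)·57.8640]/1.08 = 37.2519. B = V − Δ·S = 92.3519.
(2,2): S=90.6250. Δ = (V_up−V_dn)/(S_up−S_dn) = (0.0000−30.8650)/(113.2812−68.8750) = -0.6951. V = [p*·0.0000 + (1−p*)·30.8650]/1.08 = 9.9151. B = V − Δ·S = 72.9049.
(1,0): S=44.0800. Δ = (V_up−V_dn)/(S_up−S_dn) = (37.2519−58.8511)/(55.1000−33.5008) = -1.0000. V = [p*·37.2519 + (1−p*)·58.8511]/1.08 = 41.4310. B = V − Δ·S = 85.5110.
(1,1): S=72.5000. Δ = (V_up−V_dn)/(S_up−S_dn) = (9.9151−37.2519)/(90.6250−55.1000) = -0.7695. V = [p*·9.9151 + (1−p*)·37.2519]/1.08 = 17.9623. B = V − Δ·S = 73.7516.
(0,0): S=58.0000. Δ = (V_up−V_dn)/(S_up−S_dn) = (17.9623−41.4310)/(72.5000−44.0800) = -0.8258. V = [p*·17.9623 + (1−p*)·41.4310]/1.08 = 24.1708. B = V − Δ·S = 72.0661.
Check: Δ(0,0)·S0 + B(0,0) = 24.1708 = V0.

(0,0): Delta=-0.8258 Bond=72.0661
(1,0): Delta=-1.0000 Bond=85.5110
(1,1): Delta=-0.7695 Bond=73.7516
(2,0): Delta=-1.0000 Bond=92.3519
(2,1): Delta=-1.0000 Bond=92.3519
(2,2): Delta=-0.6951 Bond=72.9049
V0=24.1708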